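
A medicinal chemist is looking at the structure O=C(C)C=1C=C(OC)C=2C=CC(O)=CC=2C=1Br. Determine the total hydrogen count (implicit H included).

Walk through each heavy atom and fill implicit hydrogens from standard valence (C 4, N 3, O 2, S 2, halogen 1):
  atom 1: O, bond orders sum to 2 (valence 2) → 0 H
  atom 2: C, bond orders sum to 4 (valence 4) → 0 H
  atom 3: C, bond orders sum to 1 (valence 4) → 3 H
  atom 4: C, bond orders sum to 4 (valence 4) → 0 H
  atom 5: C, bond orders sum to 3 (valence 4) → 1 H
  atom 6: C, bond orders sum to 4 (valence 4) → 0 H
  atom 7: O, bond orders sum to 2 (valence 2) → 0 H
  atom 8: C, bond orders sum to 1 (valence 4) → 3 H
  atom 9: C, bond orders sum to 4 (valence 4) → 0 H
  atom 10: C, bond orders sum to 3 (valence 4) → 1 H
  atom 11: C, bond orders sum to 3 (valence 4) → 1 H
  atom 12: C, bond orders sum to 4 (valence 4) → 0 H
  atom 13: O, bond orders sum to 1 (valence 2) → 1 H
  atom 14: C, bond orders sum to 3 (valence 4) → 1 H
  atom 15: C, bond orders sum to 4 (valence 4) → 0 H
  atom 16: C, bond orders sum to 4 (valence 4) → 0 H
  atom 17: Br (halogen, monovalent) → 0 H
Total hydrogens: 11.

11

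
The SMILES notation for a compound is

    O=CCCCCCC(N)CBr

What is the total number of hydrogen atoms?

Walk through each heavy atom and fill implicit hydrogens from standard valence (C 4, N 3, O 2, S 2, halogen 1):
  atom 1: O, bond orders sum to 2 (valence 2) → 0 H
  atom 2: C, bond orders sum to 3 (valence 4) → 1 H
  atom 3: C, bond orders sum to 2 (valence 4) → 2 H
  atom 4: C, bond orders sum to 2 (valence 4) → 2 H
  atom 5: C, bond orders sum to 2 (valence 4) → 2 H
  atom 6: C, bond orders sum to 2 (valence 4) → 2 H
  atom 7: C, bond orders sum to 2 (valence 4) → 2 H
  atom 8: C, bond orders sum to 3 (valence 4) → 1 H
  atom 9: N, bond orders sum to 1 (valence 3) → 2 H
  atom 10: C, bond orders sum to 2 (valence 4) → 2 H
  atom 11: Br (halogen, monovalent) → 0 H
Total hydrogens: 16.

16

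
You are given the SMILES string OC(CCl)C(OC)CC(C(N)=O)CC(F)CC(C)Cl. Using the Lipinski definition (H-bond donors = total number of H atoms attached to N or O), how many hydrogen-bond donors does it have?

Donors: find every N or O and count the H atoms it carries.
  atom 1 (O): bond orders sum to 1 → 1 H
  atom 6 (O): bond orders sum to 2 → 0 H
  atom 11 (N): bond orders sum to 1 → 2 H
  atom 12 (O): bond orders sum to 2 → 0 H
Lipinski HBD = 3.

3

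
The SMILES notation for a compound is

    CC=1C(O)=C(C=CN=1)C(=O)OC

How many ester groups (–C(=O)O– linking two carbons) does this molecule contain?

The ester motif appears at heavy-atom position 9 in the SMILES.
Other groups present: 1 hydroxyl.
Ester count: 1.

1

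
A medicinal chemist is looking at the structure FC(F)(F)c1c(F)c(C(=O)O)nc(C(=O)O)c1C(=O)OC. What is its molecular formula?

C10H5F4NO6

Walk through each heavy atom and fill implicit hydrogens from standard valence (C 4, N 3, O 2, S 2, halogen 1); for lowercase aromatic atoms, an aromatic c carries 1 H when it has two neighbours and 0 H with three, and aromatic n carries 0 H:
  atom 1: F (halogen, monovalent) → 0 H
  atom 2: C, bond orders sum to 4 (valence 4) → 0 H
  atom 3: F (halogen, monovalent) → 0 H
  atom 4: F (halogen, monovalent) → 0 H
  atom 5: aromatic c, 3 neighbours → 0 H
  atom 6: aromatic c, 3 neighbours → 0 H
  atom 7: F (halogen, monovalent) → 0 H
  atom 8: aromatic c, 3 neighbours → 0 H
  atom 9: C, bond orders sum to 4 (valence 4) → 0 H
  atom 10: O, bond orders sum to 2 (valence 2) → 0 H
  atom 11: O, bond orders sum to 1 (valence 2) → 1 H
  atom 12: aromatic n, 2 neighbours → 0 H
  atom 13: aromatic c, 3 neighbours → 0 H
  atom 14: C, bond orders sum to 4 (valence 4) → 0 H
  atom 15: O, bond orders sum to 2 (valence 2) → 0 H
  atom 16: O, bond orders sum to 1 (valence 2) → 1 H
  atom 17: aromatic c, 3 neighbours → 0 H
  atom 18: C, bond orders sum to 4 (valence 4) → 0 H
  atom 19: O, bond orders sum to 2 (valence 2) → 0 H
  atom 20: O, bond orders sum to 2 (valence 2) → 0 H
  atom 21: C, bond orders sum to 1 (valence 4) → 3 H
Totals → C:10, H:5, F:4, N:1, O:6.
In Hill order: C10H5F4NO6.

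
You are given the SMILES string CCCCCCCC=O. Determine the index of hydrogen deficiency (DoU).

Degree of unsaturation = (number of rings) + (number of π bonds).
Ring closures in the SMILES: 0.
π bonds: 1 double bond (each 1 DoU) → 1 DoU from unsaturation.
Total DoU = 0 + 1 = 1.

1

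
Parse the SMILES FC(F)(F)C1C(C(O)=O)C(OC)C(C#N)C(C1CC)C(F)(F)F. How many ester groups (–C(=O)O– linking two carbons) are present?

Scan the SMILES for the ester motif — none present.
Groups that are present: 1 carboxylic acid, 1 ether, 1 nitrile.

0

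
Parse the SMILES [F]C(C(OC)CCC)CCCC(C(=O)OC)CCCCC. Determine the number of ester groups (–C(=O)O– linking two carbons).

1

The ester motif appears at heavy-atom position 13 in the SMILES.
Other groups present: 1 ether.
Ester count: 1.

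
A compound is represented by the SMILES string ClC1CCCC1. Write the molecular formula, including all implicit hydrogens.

Walk through each heavy atom and fill implicit hydrogens from standard valence (C 4, N 3, O 2, S 2, halogen 1):
  atom 1: Cl (halogen, monovalent) → 0 H
  atom 2: C, bond orders sum to 3 (valence 4) → 1 H
  atom 3: C, bond orders sum to 2 (valence 4) → 2 H
  atom 4: C, bond orders sum to 2 (valence 4) → 2 H
  atom 5: C, bond orders sum to 2 (valence 4) → 2 H
  atom 6: C, bond orders sum to 2 (valence 4) → 2 H
Totals → C:5, H:9, Cl:1.

C5H9Cl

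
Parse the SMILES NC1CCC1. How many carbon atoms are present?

4

Count every carbon token in the SMILES (each C, including those in ring-closure positions and inside branches).
Carbon count: 4.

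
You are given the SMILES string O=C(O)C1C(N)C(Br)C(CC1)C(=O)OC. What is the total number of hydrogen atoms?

14

Walk through each heavy atom and fill implicit hydrogens from standard valence (C 4, N 3, O 2, S 2, halogen 1):
  atom 1: O, bond orders sum to 2 (valence 2) → 0 H
  atom 2: C, bond orders sum to 4 (valence 4) → 0 H
  atom 3: O, bond orders sum to 1 (valence 2) → 1 H
  atom 4: C, bond orders sum to 3 (valence 4) → 1 H
  atom 5: C, bond orders sum to 3 (valence 4) → 1 H
  atom 6: N, bond orders sum to 1 (valence 3) → 2 H
  atom 7: C, bond orders sum to 3 (valence 4) → 1 H
  atom 8: Br (halogen, monovalent) → 0 H
  atom 9: C, bond orders sum to 3 (valence 4) → 1 H
  atom 10: C, bond orders sum to 2 (valence 4) → 2 H
  atom 11: C, bond orders sum to 2 (valence 4) → 2 H
  atom 12: C, bond orders sum to 4 (valence 4) → 0 H
  atom 13: O, bond orders sum to 2 (valence 2) → 0 H
  atom 14: O, bond orders sum to 2 (valence 2) → 0 H
  atom 15: C, bond orders sum to 1 (valence 4) → 3 H
Total hydrogens: 14.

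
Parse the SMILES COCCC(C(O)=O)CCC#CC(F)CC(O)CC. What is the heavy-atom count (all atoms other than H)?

Every atom symbol written in the SMILES (organic subset) is one heavy atom; implicit H are not written.
Heavy atoms by element → C:14, F:1, O:4.
Total: 19.

19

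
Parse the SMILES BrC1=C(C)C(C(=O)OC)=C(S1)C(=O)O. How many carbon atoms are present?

Count every carbon token in the SMILES (each C, including those in ring-closure positions and inside branches).
Carbon count: 8.

8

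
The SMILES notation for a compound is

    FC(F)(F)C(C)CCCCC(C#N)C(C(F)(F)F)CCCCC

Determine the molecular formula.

Walk through each heavy atom and fill implicit hydrogens from standard valence (C 4, N 3, O 2, S 2, halogen 1):
  atom 1: F (halogen, monovalent) → 0 H
  atom 2: C, bond orders sum to 4 (valence 4) → 0 H
  atom 3: F (halogen, monovalent) → 0 H
  atom 4: F (halogen, monovalent) → 0 H
  atom 5: C, bond orders sum to 3 (valence 4) → 1 H
  atom 6: C, bond orders sum to 1 (valence 4) → 3 H
  atom 7: C, bond orders sum to 2 (valence 4) → 2 H
  atom 8: C, bond orders sum to 2 (valence 4) → 2 H
  atom 9: C, bond orders sum to 2 (valence 4) → 2 H
  atom 10: C, bond orders sum to 2 (valence 4) → 2 H
  atom 11: C, bond orders sum to 3 (valence 4) → 1 H
  atom 12: C, bond orders sum to 4 (valence 4) → 0 H
  atom 13: N, bond orders sum to 3 (valence 3) → 0 H
  atom 14: C, bond orders sum to 3 (valence 4) → 1 H
  atom 15: C, bond orders sum to 4 (valence 4) → 0 H
  atom 16: F (halogen, monovalent) → 0 H
  atom 17: F (halogen, monovalent) → 0 H
  atom 18: F (halogen, monovalent) → 0 H
  atom 19: C, bond orders sum to 2 (valence 4) → 2 H
  atom 20: C, bond orders sum to 2 (valence 4) → 2 H
  atom 21: C, bond orders sum to 2 (valence 4) → 2 H
  atom 22: C, bond orders sum to 2 (valence 4) → 2 H
  atom 23: C, bond orders sum to 1 (valence 4) → 3 H
Totals → C:16, H:25, F:6, N:1.
In Hill order: C16H25F6N.

C16H25F6N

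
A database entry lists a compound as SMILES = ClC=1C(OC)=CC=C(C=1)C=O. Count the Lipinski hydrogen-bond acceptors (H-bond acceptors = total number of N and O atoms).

2

N atoms: 0; O atoms: 2.
Lipinski HBA = 0 + 2 = 2.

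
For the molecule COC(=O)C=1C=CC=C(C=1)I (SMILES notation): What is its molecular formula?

C8H7IO2

Walk through each heavy atom and fill implicit hydrogens from standard valence (C 4, N 3, O 2, S 2, halogen 1):
  atom 1: C, bond orders sum to 1 (valence 4) → 3 H
  atom 2: O, bond orders sum to 2 (valence 2) → 0 H
  atom 3: C, bond orders sum to 4 (valence 4) → 0 H
  atom 4: O, bond orders sum to 2 (valence 2) → 0 H
  atom 5: C, bond orders sum to 4 (valence 4) → 0 H
  atom 6: C, bond orders sum to 3 (valence 4) → 1 H
  atom 7: C, bond orders sum to 3 (valence 4) → 1 H
  atom 8: C, bond orders sum to 3 (valence 4) → 1 H
  atom 9: C, bond orders sum to 4 (valence 4) → 0 H
  atom 10: C, bond orders sum to 3 (valence 4) → 1 H
  atom 11: I (halogen, monovalent) → 0 H
Totals → C:8, H:7, I:1, O:2.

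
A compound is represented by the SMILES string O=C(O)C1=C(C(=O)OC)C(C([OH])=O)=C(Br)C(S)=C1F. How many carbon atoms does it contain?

Count every carbon token in the SMILES (each C, including those in ring-closure positions and inside branches).
Carbon count: 10.

10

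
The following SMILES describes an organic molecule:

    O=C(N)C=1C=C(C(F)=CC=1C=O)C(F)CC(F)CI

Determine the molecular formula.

C12H11F3INO2

Walk through each heavy atom and fill implicit hydrogens from standard valence (C 4, N 3, O 2, S 2, halogen 1):
  atom 1: O, bond orders sum to 2 (valence 2) → 0 H
  atom 2: C, bond orders sum to 4 (valence 4) → 0 H
  atom 3: N, bond orders sum to 1 (valence 3) → 2 H
  atom 4: C, bond orders sum to 4 (valence 4) → 0 H
  atom 5: C, bond orders sum to 3 (valence 4) → 1 H
  atom 6: C, bond orders sum to 4 (valence 4) → 0 H
  atom 7: C, bond orders sum to 4 (valence 4) → 0 H
  atom 8: F (halogen, monovalent) → 0 H
  atom 9: C, bond orders sum to 3 (valence 4) → 1 H
  atom 10: C, bond orders sum to 4 (valence 4) → 0 H
  atom 11: C, bond orders sum to 3 (valence 4) → 1 H
  atom 12: O, bond orders sum to 2 (valence 2) → 0 H
  atom 13: C, bond orders sum to 3 (valence 4) → 1 H
  atom 14: F (halogen, monovalent) → 0 H
  atom 15: C, bond orders sum to 2 (valence 4) → 2 H
  atom 16: C, bond orders sum to 3 (valence 4) → 1 H
  atom 17: F (halogen, monovalent) → 0 H
  atom 18: C, bond orders sum to 2 (valence 4) → 2 H
  atom 19: I (halogen, monovalent) → 0 H
Totals → C:12, H:11, F:3, I:1, N:1, O:2.
In Hill order: C12H11F3INO2.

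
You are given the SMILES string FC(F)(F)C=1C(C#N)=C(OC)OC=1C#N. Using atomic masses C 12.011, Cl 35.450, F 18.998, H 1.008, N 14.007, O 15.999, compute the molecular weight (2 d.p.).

216.12 g/mol

First, the molecular formula is C8H3F3N2O2 (counting implicit H from valence).
  C: 8 × 12.011 = 96.088
  F: 3 × 18.998 = 56.994
  H: 3 × 1.008 = 3.024
  N: 2 × 14.007 = 28.014
  O: 2 × 15.999 = 31.998
Sum: 8×12.011 + 3×18.998 + 3×1.008 + 2×14.007 + 2×15.999 = 216.118 → 216.12 g/mol.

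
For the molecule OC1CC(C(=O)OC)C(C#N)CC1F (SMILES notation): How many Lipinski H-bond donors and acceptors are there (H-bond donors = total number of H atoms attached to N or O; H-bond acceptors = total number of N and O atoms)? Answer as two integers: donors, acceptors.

Donors: find every N or O and count the H atoms it carries.
  atom 1 (O): bond orders sum to 1 → 1 H
  atom 6 (O): bond orders sum to 2 → 0 H
  atom 7 (O): bond orders sum to 2 → 0 H
  atom 11 (N): bond orders sum to 3 → 0 H
Lipinski HBD = 1.
Acceptors: N atoms = 1, O atoms = 3 → HBA = 4.

1, 4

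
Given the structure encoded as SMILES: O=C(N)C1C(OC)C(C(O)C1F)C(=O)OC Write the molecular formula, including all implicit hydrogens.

C9H14FNO5

Walk through each heavy atom and fill implicit hydrogens from standard valence (C 4, N 3, O 2, S 2, halogen 1):
  atom 1: O, bond orders sum to 2 (valence 2) → 0 H
  atom 2: C, bond orders sum to 4 (valence 4) → 0 H
  atom 3: N, bond orders sum to 1 (valence 3) → 2 H
  atom 4: C, bond orders sum to 3 (valence 4) → 1 H
  atom 5: C, bond orders sum to 3 (valence 4) → 1 H
  atom 6: O, bond orders sum to 2 (valence 2) → 0 H
  atom 7: C, bond orders sum to 1 (valence 4) → 3 H
  atom 8: C, bond orders sum to 3 (valence 4) → 1 H
  atom 9: C, bond orders sum to 3 (valence 4) → 1 H
  atom 10: O, bond orders sum to 1 (valence 2) → 1 H
  atom 11: C, bond orders sum to 3 (valence 4) → 1 H
  atom 12: F (halogen, monovalent) → 0 H
  atom 13: C, bond orders sum to 4 (valence 4) → 0 H
  atom 14: O, bond orders sum to 2 (valence 2) → 0 H
  atom 15: O, bond orders sum to 2 (valence 2) → 0 H
  atom 16: C, bond orders sum to 1 (valence 4) → 3 H
Totals → C:9, H:14, F:1, N:1, O:5.
In Hill order: C9H14FNO5.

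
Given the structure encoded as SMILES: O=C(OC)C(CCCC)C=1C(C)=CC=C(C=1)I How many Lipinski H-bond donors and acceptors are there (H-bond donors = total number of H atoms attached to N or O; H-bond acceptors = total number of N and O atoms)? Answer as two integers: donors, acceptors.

Donors: find every N or O and count the H atoms it carries.
  atom 1 (O): bond orders sum to 2 → 0 H
  atom 3 (O): bond orders sum to 2 → 0 H
Lipinski HBD = 0.
Acceptors: N atoms = 0, O atoms = 2 → HBA = 2.

0, 2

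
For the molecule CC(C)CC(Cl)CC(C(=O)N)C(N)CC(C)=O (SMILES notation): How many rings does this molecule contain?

0

In SMILES, each pair of matching ring-closure digits denotes one ring-closing bond; the number of such bonds equals the number of independent rings.
Ring-closure bonds here: 0.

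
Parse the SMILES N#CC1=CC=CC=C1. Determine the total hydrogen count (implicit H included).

Walk through each heavy atom and fill implicit hydrogens from standard valence (C 4, N 3, O 2, S 2, halogen 1):
  atom 1: N, bond orders sum to 3 (valence 3) → 0 H
  atom 2: C, bond orders sum to 4 (valence 4) → 0 H
  atom 3: C, bond orders sum to 4 (valence 4) → 0 H
  atom 4: C, bond orders sum to 3 (valence 4) → 1 H
  atom 5: C, bond orders sum to 3 (valence 4) → 1 H
  atom 6: C, bond orders sum to 3 (valence 4) → 1 H
  atom 7: C, bond orders sum to 3 (valence 4) → 1 H
  atom 8: C, bond orders sum to 3 (valence 4) → 1 H
Total hydrogens: 5.

5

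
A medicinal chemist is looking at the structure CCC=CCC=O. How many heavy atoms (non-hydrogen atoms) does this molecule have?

7

Every atom symbol written in the SMILES (organic subset) is one heavy atom; implicit H are not written.
Heavy atoms by element → C:6, O:1.
Total: 7.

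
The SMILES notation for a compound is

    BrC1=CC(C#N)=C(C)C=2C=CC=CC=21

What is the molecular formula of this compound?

Walk through each heavy atom and fill implicit hydrogens from standard valence (C 4, N 3, O 2, S 2, halogen 1):
  atom 1: Br (halogen, monovalent) → 0 H
  atom 2: C, bond orders sum to 4 (valence 4) → 0 H
  atom 3: C, bond orders sum to 3 (valence 4) → 1 H
  atom 4: C, bond orders sum to 4 (valence 4) → 0 H
  atom 5: C, bond orders sum to 4 (valence 4) → 0 H
  atom 6: N, bond orders sum to 3 (valence 3) → 0 H
  atom 7: C, bond orders sum to 4 (valence 4) → 0 H
  atom 8: C, bond orders sum to 1 (valence 4) → 3 H
  atom 9: C, bond orders sum to 4 (valence 4) → 0 H
  atom 10: C, bond orders sum to 3 (valence 4) → 1 H
  atom 11: C, bond orders sum to 3 (valence 4) → 1 H
  atom 12: C, bond orders sum to 3 (valence 4) → 1 H
  atom 13: C, bond orders sum to 3 (valence 4) → 1 H
  atom 14: C, bond orders sum to 4 (valence 4) → 0 H
Totals → C:12, H:8, Br:1, N:1.
In Hill order: C12H8BrN.

C12H8BrN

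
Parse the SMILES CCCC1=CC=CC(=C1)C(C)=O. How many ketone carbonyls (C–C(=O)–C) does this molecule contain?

The ketone motif appears at heavy-atom position 10 in the SMILES.
Ketone count: 1.

1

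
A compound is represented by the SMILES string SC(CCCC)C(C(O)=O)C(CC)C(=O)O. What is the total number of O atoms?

4

Scan the SMILES for O atoms (remember two-letter symbols like Cl and Br are single atoms).
Oxygen count: 4.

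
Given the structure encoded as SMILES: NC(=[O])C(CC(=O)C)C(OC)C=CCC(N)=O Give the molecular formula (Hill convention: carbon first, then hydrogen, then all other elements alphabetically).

Walk through each heavy atom and fill implicit hydrogens from standard valence (C 4, N 3, O 2, S 2, halogen 1):
  atom 1: N, bond orders sum to 1 (valence 3) → 2 H
  atom 2: C, bond orders sum to 4 (valence 4) → 0 H
  atom 3: O with explicit H count 0
  atom 4: C, bond orders sum to 3 (valence 4) → 1 H
  atom 5: C, bond orders sum to 2 (valence 4) → 2 H
  atom 6: C, bond orders sum to 4 (valence 4) → 0 H
  atom 7: O, bond orders sum to 2 (valence 2) → 0 H
  atom 8: C, bond orders sum to 1 (valence 4) → 3 H
  atom 9: C, bond orders sum to 3 (valence 4) → 1 H
  atom 10: O, bond orders sum to 2 (valence 2) → 0 H
  atom 11: C, bond orders sum to 1 (valence 4) → 3 H
  atom 12: C, bond orders sum to 3 (valence 4) → 1 H
  atom 13: C, bond orders sum to 3 (valence 4) → 1 H
  atom 14: C, bond orders sum to 2 (valence 4) → 2 H
  atom 15: C, bond orders sum to 4 (valence 4) → 0 H
  atom 16: N, bond orders sum to 1 (valence 3) → 2 H
  atom 17: O, bond orders sum to 2 (valence 2) → 0 H
Totals → C:11, H:18, N:2, O:4.

C11H18N2O4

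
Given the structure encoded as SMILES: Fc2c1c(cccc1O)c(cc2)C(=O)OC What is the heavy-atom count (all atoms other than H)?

16

Every atom symbol written in the SMILES (organic subset) is one heavy atom; implicit H are not written.
Heavy atoms by element → C:12, F:1, O:3.
Total: 16.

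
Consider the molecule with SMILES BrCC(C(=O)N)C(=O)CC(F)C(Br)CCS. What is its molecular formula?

Walk through each heavy atom and fill implicit hydrogens from standard valence (C 4, N 3, O 2, S 2, halogen 1):
  atom 1: Br (halogen, monovalent) → 0 H
  atom 2: C, bond orders sum to 2 (valence 4) → 2 H
  atom 3: C, bond orders sum to 3 (valence 4) → 1 H
  atom 4: C, bond orders sum to 4 (valence 4) → 0 H
  atom 5: O, bond orders sum to 2 (valence 2) → 0 H
  atom 6: N, bond orders sum to 1 (valence 3) → 2 H
  atom 7: C, bond orders sum to 4 (valence 4) → 0 H
  atom 8: O, bond orders sum to 2 (valence 2) → 0 H
  atom 9: C, bond orders sum to 2 (valence 4) → 2 H
  atom 10: C, bond orders sum to 3 (valence 4) → 1 H
  atom 11: F (halogen, monovalent) → 0 H
  atom 12: C, bond orders sum to 3 (valence 4) → 1 H
  atom 13: Br (halogen, monovalent) → 0 H
  atom 14: C, bond orders sum to 2 (valence 4) → 2 H
  atom 15: C, bond orders sum to 2 (valence 4) → 2 H
  atom 16: S, bond orders sum to 1 (valence 2) → 1 H
Totals → C:9, H:14, Br:2, F:1, N:1, O:2, S:1.

C9H14Br2FNO2S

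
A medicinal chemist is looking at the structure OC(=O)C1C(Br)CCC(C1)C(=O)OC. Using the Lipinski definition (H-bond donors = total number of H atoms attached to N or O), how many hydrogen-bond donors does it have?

Donors: find every N or O and count the H atoms it carries.
  atom 1 (O): bond orders sum to 1 → 1 H
  atom 3 (O): bond orders sum to 2 → 0 H
  atom 12 (O): bond orders sum to 2 → 0 H
  atom 13 (O): bond orders sum to 2 → 0 H
Lipinski HBD = 1.

1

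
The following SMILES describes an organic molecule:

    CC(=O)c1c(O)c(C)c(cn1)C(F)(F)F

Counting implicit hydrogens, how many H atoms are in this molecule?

Walk through each heavy atom and fill implicit hydrogens from standard valence (C 4, N 3, O 2, S 2, halogen 1); for lowercase aromatic atoms, an aromatic c carries 1 H when it has two neighbours and 0 H with three, and aromatic n carries 0 H:
  atom 1: C, bond orders sum to 1 (valence 4) → 3 H
  atom 2: C, bond orders sum to 4 (valence 4) → 0 H
  atom 3: O, bond orders sum to 2 (valence 2) → 0 H
  atom 4: aromatic c, 3 neighbours → 0 H
  atom 5: aromatic c, 3 neighbours → 0 H
  atom 6: O, bond orders sum to 1 (valence 2) → 1 H
  atom 7: aromatic c, 3 neighbours → 0 H
  atom 8: C, bond orders sum to 1 (valence 4) → 3 H
  atom 9: aromatic c, 3 neighbours → 0 H
  atom 10: aromatic c, 2 neighbours → 1 H
  atom 11: aromatic n, 2 neighbours → 0 H
  atom 12: C, bond orders sum to 4 (valence 4) → 0 H
  atom 13: F (halogen, monovalent) → 0 H
  atom 14: F (halogen, monovalent) → 0 H
  atom 15: F (halogen, monovalent) → 0 H
Total hydrogens: 8.

8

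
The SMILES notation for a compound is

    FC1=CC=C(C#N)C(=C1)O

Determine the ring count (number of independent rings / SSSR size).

1

In SMILES, each pair of matching ring-closure digits denotes one ring-closing bond; the number of such bonds equals the number of independent rings.
Ring-closure bonds here: 1.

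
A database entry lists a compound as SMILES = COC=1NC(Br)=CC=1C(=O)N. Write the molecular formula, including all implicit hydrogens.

Walk through each heavy atom and fill implicit hydrogens from standard valence (C 4, N 3, O 2, S 2, halogen 1):
  atom 1: C, bond orders sum to 1 (valence 4) → 3 H
  atom 2: O, bond orders sum to 2 (valence 2) → 0 H
  atom 3: C, bond orders sum to 4 (valence 4) → 0 H
  atom 4: N, bond orders sum to 2 (valence 3) → 1 H
  atom 5: C, bond orders sum to 4 (valence 4) → 0 H
  atom 6: Br (halogen, monovalent) → 0 H
  atom 7: C, bond orders sum to 3 (valence 4) → 1 H
  atom 8: C, bond orders sum to 4 (valence 4) → 0 H
  atom 9: C, bond orders sum to 4 (valence 4) → 0 H
  atom 10: O, bond orders sum to 2 (valence 2) → 0 H
  atom 11: N, bond orders sum to 1 (valence 3) → 2 H
Totals → C:6, H:7, Br:1, N:2, O:2.

C6H7BrN2O2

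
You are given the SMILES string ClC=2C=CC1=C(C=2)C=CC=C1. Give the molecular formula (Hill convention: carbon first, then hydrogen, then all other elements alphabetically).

Walk through each heavy atom and fill implicit hydrogens from standard valence (C 4, N 3, O 2, S 2, halogen 1):
  atom 1: Cl (halogen, monovalent) → 0 H
  atom 2: C, bond orders sum to 4 (valence 4) → 0 H
  atom 3: C, bond orders sum to 3 (valence 4) → 1 H
  atom 4: C, bond orders sum to 3 (valence 4) → 1 H
  atom 5: C, bond orders sum to 4 (valence 4) → 0 H
  atom 6: C, bond orders sum to 4 (valence 4) → 0 H
  atom 7: C, bond orders sum to 3 (valence 4) → 1 H
  atom 8: C, bond orders sum to 3 (valence 4) → 1 H
  atom 9: C, bond orders sum to 3 (valence 4) → 1 H
  atom 10: C, bond orders sum to 3 (valence 4) → 1 H
  atom 11: C, bond orders sum to 3 (valence 4) → 1 H
Totals → C:10, H:7, Cl:1.

C10H7Cl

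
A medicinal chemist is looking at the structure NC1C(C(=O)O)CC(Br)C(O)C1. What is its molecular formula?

C7H12BrNO3

Walk through each heavy atom and fill implicit hydrogens from standard valence (C 4, N 3, O 2, S 2, halogen 1):
  atom 1: N, bond orders sum to 1 (valence 3) → 2 H
  atom 2: C, bond orders sum to 3 (valence 4) → 1 H
  atom 3: C, bond orders sum to 3 (valence 4) → 1 H
  atom 4: C, bond orders sum to 4 (valence 4) → 0 H
  atom 5: O, bond orders sum to 2 (valence 2) → 0 H
  atom 6: O, bond orders sum to 1 (valence 2) → 1 H
  atom 7: C, bond orders sum to 2 (valence 4) → 2 H
  atom 8: C, bond orders sum to 3 (valence 4) → 1 H
  atom 9: Br (halogen, monovalent) → 0 H
  atom 10: C, bond orders sum to 3 (valence 4) → 1 H
  atom 11: O, bond orders sum to 1 (valence 2) → 1 H
  atom 12: C, bond orders sum to 2 (valence 4) → 2 H
Totals → C:7, H:12, Br:1, N:1, O:3.
In Hill order: C7H12BrNO3.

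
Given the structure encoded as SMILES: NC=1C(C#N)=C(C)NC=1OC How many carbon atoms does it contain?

7

Count every carbon token in the SMILES (each C, including those in ring-closure positions and inside branches).
Carbon count: 7.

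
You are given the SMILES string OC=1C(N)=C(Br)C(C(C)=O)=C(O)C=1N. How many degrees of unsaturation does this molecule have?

5

Degree of unsaturation = (number of rings) + (number of π bonds).
Ring closures in the SMILES: 1.
π bonds: 4 double bonds (each 1 DoU) → 4 DoU from unsaturation.
Total DoU = 1 + 4 = 5.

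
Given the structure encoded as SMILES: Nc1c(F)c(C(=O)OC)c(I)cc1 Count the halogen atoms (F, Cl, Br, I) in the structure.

2

Halogen atoms appear at heavy-atom positions 4, 11 (1×F, 1×I).
Other groups present: 1 ester, 1 primary amine.
Halogen count: 2.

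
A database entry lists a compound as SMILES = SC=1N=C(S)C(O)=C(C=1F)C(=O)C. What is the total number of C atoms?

Count every carbon token in the SMILES (each C, including those in ring-closure positions and inside branches).
Carbon count: 7.

7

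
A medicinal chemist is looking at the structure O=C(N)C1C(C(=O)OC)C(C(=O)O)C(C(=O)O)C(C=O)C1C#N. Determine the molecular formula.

Walk through each heavy atom and fill implicit hydrogens from standard valence (C 4, N 3, O 2, S 2, halogen 1):
  atom 1: O, bond orders sum to 2 (valence 2) → 0 H
  atom 2: C, bond orders sum to 4 (valence 4) → 0 H
  atom 3: N, bond orders sum to 1 (valence 3) → 2 H
  atom 4: C, bond orders sum to 3 (valence 4) → 1 H
  atom 5: C, bond orders sum to 3 (valence 4) → 1 H
  atom 6: C, bond orders sum to 4 (valence 4) → 0 H
  atom 7: O, bond orders sum to 2 (valence 2) → 0 H
  atom 8: O, bond orders sum to 2 (valence 2) → 0 H
  atom 9: C, bond orders sum to 1 (valence 4) → 3 H
  atom 10: C, bond orders sum to 3 (valence 4) → 1 H
  atom 11: C, bond orders sum to 4 (valence 4) → 0 H
  atom 12: O, bond orders sum to 2 (valence 2) → 0 H
  atom 13: O, bond orders sum to 1 (valence 2) → 1 H
  atom 14: C, bond orders sum to 3 (valence 4) → 1 H
  atom 15: C, bond orders sum to 4 (valence 4) → 0 H
  atom 16: O, bond orders sum to 2 (valence 2) → 0 H
  atom 17: O, bond orders sum to 1 (valence 2) → 1 H
  atom 18: C, bond orders sum to 3 (valence 4) → 1 H
  atom 19: C, bond orders sum to 3 (valence 4) → 1 H
  atom 20: O, bond orders sum to 2 (valence 2) → 0 H
  atom 21: C, bond orders sum to 3 (valence 4) → 1 H
  atom 22: C, bond orders sum to 4 (valence 4) → 0 H
  atom 23: N, bond orders sum to 3 (valence 3) → 0 H
Totals → C:13, H:14, N:2, O:8.

C13H14N2O8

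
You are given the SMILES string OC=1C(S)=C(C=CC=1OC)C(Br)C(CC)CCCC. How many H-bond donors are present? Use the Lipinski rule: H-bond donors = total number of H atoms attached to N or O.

1

Donors: find every N or O and count the H atoms it carries.
  atom 1 (O): bond orders sum to 1 → 1 H
  atom 9 (O): bond orders sum to 2 → 0 H
Lipinski HBD = 1.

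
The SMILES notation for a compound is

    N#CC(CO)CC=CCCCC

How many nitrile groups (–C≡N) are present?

The nitrile motif appears at heavy-atom position 2 in the SMILES.
Other groups present: 1 alkene, 1 hydroxyl.
Nitrile count: 1.

1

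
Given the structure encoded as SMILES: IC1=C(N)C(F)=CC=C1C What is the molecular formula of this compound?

Walk through each heavy atom and fill implicit hydrogens from standard valence (C 4, N 3, O 2, S 2, halogen 1):
  atom 1: I (halogen, monovalent) → 0 H
  atom 2: C, bond orders sum to 4 (valence 4) → 0 H
  atom 3: C, bond orders sum to 4 (valence 4) → 0 H
  atom 4: N, bond orders sum to 1 (valence 3) → 2 H
  atom 5: C, bond orders sum to 4 (valence 4) → 0 H
  atom 6: F (halogen, monovalent) → 0 H
  atom 7: C, bond orders sum to 3 (valence 4) → 1 H
  atom 8: C, bond orders sum to 3 (valence 4) → 1 H
  atom 9: C, bond orders sum to 4 (valence 4) → 0 H
  atom 10: C, bond orders sum to 1 (valence 4) → 3 H
Totals → C:7, H:7, F:1, I:1, N:1.
In Hill order: C7H7FIN.

C7H7FIN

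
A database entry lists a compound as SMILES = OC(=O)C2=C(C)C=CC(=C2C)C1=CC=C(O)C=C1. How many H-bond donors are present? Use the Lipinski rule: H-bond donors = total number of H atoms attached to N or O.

2

Donors: find every N or O and count the H atoms it carries.
  atom 1 (O): bond orders sum to 1 → 1 H
  atom 3 (O): bond orders sum to 2 → 0 H
  atom 16 (O): bond orders sum to 1 → 1 H
Lipinski HBD = 2.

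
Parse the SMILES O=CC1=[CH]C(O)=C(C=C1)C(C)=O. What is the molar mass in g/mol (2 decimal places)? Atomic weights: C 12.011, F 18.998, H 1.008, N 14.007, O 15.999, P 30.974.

First, the molecular formula is C9H8O3 (counting implicit H from valence).
  C: 9 × 12.011 = 108.099
  H: 8 × 1.008 = 8.064
  O: 3 × 15.999 = 47.997
Sum: 9×12.011 + 8×1.008 + 3×15.999 = 164.160 → 164.16 g/mol.

164.16 g/mol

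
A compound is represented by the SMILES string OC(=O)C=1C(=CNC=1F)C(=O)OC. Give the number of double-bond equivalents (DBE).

5

Degree of unsaturation = (number of rings) + (number of π bonds).
Ring closures in the SMILES: 1.
π bonds: 4 double bonds (each 1 DoU) → 4 DoU from unsaturation.
Total DoU = 1 + 4 = 5.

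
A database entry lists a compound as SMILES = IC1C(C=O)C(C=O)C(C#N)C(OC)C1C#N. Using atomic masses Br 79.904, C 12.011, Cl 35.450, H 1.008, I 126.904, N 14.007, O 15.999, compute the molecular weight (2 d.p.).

346.12 g/mol

First, the molecular formula is C11H11IN2O3 (counting implicit H from valence).
  C: 11 × 12.011 = 132.121
  H: 11 × 1.008 = 11.088
  I: 1 × 126.904 = 126.904
  N: 2 × 14.007 = 28.014
  O: 3 × 15.999 = 47.997
Sum: 11×12.011 + 11×1.008 + 1×126.904 + 2×14.007 + 3×15.999 = 346.124 → 346.12 g/mol.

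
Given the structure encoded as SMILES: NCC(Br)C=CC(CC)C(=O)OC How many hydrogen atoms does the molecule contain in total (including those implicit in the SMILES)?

Walk through each heavy atom and fill implicit hydrogens from standard valence (C 4, N 3, O 2, S 2, halogen 1):
  atom 1: N, bond orders sum to 1 (valence 3) → 2 H
  atom 2: C, bond orders sum to 2 (valence 4) → 2 H
  atom 3: C, bond orders sum to 3 (valence 4) → 1 H
  atom 4: Br (halogen, monovalent) → 0 H
  atom 5: C, bond orders sum to 3 (valence 4) → 1 H
  atom 6: C, bond orders sum to 3 (valence 4) → 1 H
  atom 7: C, bond orders sum to 3 (valence 4) → 1 H
  atom 8: C, bond orders sum to 2 (valence 4) → 2 H
  atom 9: C, bond orders sum to 1 (valence 4) → 3 H
  atom 10: C, bond orders sum to 4 (valence 4) → 0 H
  atom 11: O, bond orders sum to 2 (valence 2) → 0 H
  atom 12: O, bond orders sum to 2 (valence 2) → 0 H
  atom 13: C, bond orders sum to 1 (valence 4) → 3 H
Total hydrogens: 16.

16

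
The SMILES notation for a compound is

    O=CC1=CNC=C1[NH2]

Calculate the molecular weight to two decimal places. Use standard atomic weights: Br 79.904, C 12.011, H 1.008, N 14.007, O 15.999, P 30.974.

110.12 g/mol

First, the molecular formula is C5H6N2O (counting implicit H from valence).
  C: 5 × 12.011 = 60.055
  H: 6 × 1.008 = 6.048
  N: 2 × 14.007 = 28.014
  O: 1 × 15.999 = 15.999
Sum: 5×12.011 + 6×1.008 + 2×14.007 + 1×15.999 = 110.116 → 110.12 g/mol.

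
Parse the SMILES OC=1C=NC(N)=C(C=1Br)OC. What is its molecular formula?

C6H7BrN2O2

Walk through each heavy atom and fill implicit hydrogens from standard valence (C 4, N 3, O 2, S 2, halogen 1):
  atom 1: O, bond orders sum to 1 (valence 2) → 1 H
  atom 2: C, bond orders sum to 4 (valence 4) → 0 H
  atom 3: C, bond orders sum to 3 (valence 4) → 1 H
  atom 4: N, bond orders sum to 3 (valence 3) → 0 H
  atom 5: C, bond orders sum to 4 (valence 4) → 0 H
  atom 6: N, bond orders sum to 1 (valence 3) → 2 H
  atom 7: C, bond orders sum to 4 (valence 4) → 0 H
  atom 8: C, bond orders sum to 4 (valence 4) → 0 H
  atom 9: Br (halogen, monovalent) → 0 H
  atom 10: O, bond orders sum to 2 (valence 2) → 0 H
  atom 11: C, bond orders sum to 1 (valence 4) → 3 H
Totals → C:6, H:7, Br:1, N:2, O:2.
In Hill order: C6H7BrN2O2.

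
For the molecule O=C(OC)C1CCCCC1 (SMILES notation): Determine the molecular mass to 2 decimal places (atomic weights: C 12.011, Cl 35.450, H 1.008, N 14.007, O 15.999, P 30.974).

First, the molecular formula is C8H14O2 (counting implicit H from valence).
  C: 8 × 12.011 = 96.088
  H: 14 × 1.008 = 14.112
  O: 2 × 15.999 = 31.998
Sum: 8×12.011 + 14×1.008 + 2×15.999 = 142.198 → 142.20 g/mol.

142.20 g/mol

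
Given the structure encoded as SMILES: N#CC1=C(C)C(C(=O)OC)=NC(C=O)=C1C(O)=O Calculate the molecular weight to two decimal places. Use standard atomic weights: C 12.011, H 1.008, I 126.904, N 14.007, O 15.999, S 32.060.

First, the molecular formula is C11H8N2O5 (counting implicit H from valence).
  C: 11 × 12.011 = 132.121
  H: 8 × 1.008 = 8.064
  N: 2 × 14.007 = 28.014
  O: 5 × 15.999 = 79.995
Sum: 11×12.011 + 8×1.008 + 2×14.007 + 5×15.999 = 248.194 → 248.19 g/mol.

248.19 g/mol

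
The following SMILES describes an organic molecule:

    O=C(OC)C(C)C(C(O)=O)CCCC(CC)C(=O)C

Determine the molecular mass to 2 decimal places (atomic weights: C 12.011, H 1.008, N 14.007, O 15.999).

First, the molecular formula is C14H24O5 (counting implicit H from valence).
  C: 14 × 12.011 = 168.154
  H: 24 × 1.008 = 24.192
  O: 5 × 15.999 = 79.995
Sum: 14×12.011 + 24×1.008 + 5×15.999 = 272.341 → 272.34 g/mol.

272.34 g/mol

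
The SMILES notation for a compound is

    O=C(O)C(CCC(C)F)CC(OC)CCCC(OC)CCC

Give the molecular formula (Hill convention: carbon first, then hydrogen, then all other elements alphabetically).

Walk through each heavy atom and fill implicit hydrogens from standard valence (C 4, N 3, O 2, S 2, halogen 1):
  atom 1: O, bond orders sum to 2 (valence 2) → 0 H
  atom 2: C, bond orders sum to 4 (valence 4) → 0 H
  atom 3: O, bond orders sum to 1 (valence 2) → 1 H
  atom 4: C, bond orders sum to 3 (valence 4) → 1 H
  atom 5: C, bond orders sum to 2 (valence 4) → 2 H
  atom 6: C, bond orders sum to 2 (valence 4) → 2 H
  atom 7: C, bond orders sum to 3 (valence 4) → 1 H
  atom 8: C, bond orders sum to 1 (valence 4) → 3 H
  atom 9: F (halogen, monovalent) → 0 H
  atom 10: C, bond orders sum to 2 (valence 4) → 2 H
  atom 11: C, bond orders sum to 3 (valence 4) → 1 H
  atom 12: O, bond orders sum to 2 (valence 2) → 0 H
  atom 13: C, bond orders sum to 1 (valence 4) → 3 H
  atom 14: C, bond orders sum to 2 (valence 4) → 2 H
  atom 15: C, bond orders sum to 2 (valence 4) → 2 H
  atom 16: C, bond orders sum to 2 (valence 4) → 2 H
  atom 17: C, bond orders sum to 3 (valence 4) → 1 H
  atom 18: O, bond orders sum to 2 (valence 2) → 0 H
  atom 19: C, bond orders sum to 1 (valence 4) → 3 H
  atom 20: C, bond orders sum to 2 (valence 4) → 2 H
  atom 21: C, bond orders sum to 2 (valence 4) → 2 H
  atom 22: C, bond orders sum to 1 (valence 4) → 3 H
Totals → C:17, H:33, F:1, O:4.

C17H33FO4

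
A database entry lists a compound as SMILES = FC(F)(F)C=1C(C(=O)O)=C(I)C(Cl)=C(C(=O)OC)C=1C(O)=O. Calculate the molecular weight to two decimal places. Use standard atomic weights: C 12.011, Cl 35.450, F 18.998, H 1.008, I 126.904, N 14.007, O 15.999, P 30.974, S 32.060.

452.50 g/mol

First, the molecular formula is C11H5ClF3IO6 (counting implicit H from valence).
  C: 11 × 12.011 = 132.121
  Cl: 1 × 35.450 = 35.450
  F: 3 × 18.998 = 56.994
  H: 5 × 1.008 = 5.040
  I: 1 × 126.904 = 126.904
  O: 6 × 15.999 = 95.994
Sum: 11×12.011 + 1×35.450 + 3×18.998 + 5×1.008 + 1×126.904 + 6×15.999 = 452.503 → 452.50 g/mol.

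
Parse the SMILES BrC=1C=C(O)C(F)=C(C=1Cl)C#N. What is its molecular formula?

C7H2BrClFNO

Walk through each heavy atom and fill implicit hydrogens from standard valence (C 4, N 3, O 2, S 2, halogen 1):
  atom 1: Br (halogen, monovalent) → 0 H
  atom 2: C, bond orders sum to 4 (valence 4) → 0 H
  atom 3: C, bond orders sum to 3 (valence 4) → 1 H
  atom 4: C, bond orders sum to 4 (valence 4) → 0 H
  atom 5: O, bond orders sum to 1 (valence 2) → 1 H
  atom 6: C, bond orders sum to 4 (valence 4) → 0 H
  atom 7: F (halogen, monovalent) → 0 H
  atom 8: C, bond orders sum to 4 (valence 4) → 0 H
  atom 9: C, bond orders sum to 4 (valence 4) → 0 H
  atom 10: Cl (halogen, monovalent) → 0 H
  atom 11: C, bond orders sum to 4 (valence 4) → 0 H
  atom 12: N, bond orders sum to 3 (valence 3) → 0 H
Totals → C:7, H:2, Br:1, Cl:1, F:1, N:1, O:1.
In Hill order: C7H2BrClFNO.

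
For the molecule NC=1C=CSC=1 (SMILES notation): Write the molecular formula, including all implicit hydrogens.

Walk through each heavy atom and fill implicit hydrogens from standard valence (C 4, N 3, O 2, S 2, halogen 1):
  atom 1: N, bond orders sum to 1 (valence 3) → 2 H
  atom 2: C, bond orders sum to 4 (valence 4) → 0 H
  atom 3: C, bond orders sum to 3 (valence 4) → 1 H
  atom 4: C, bond orders sum to 3 (valence 4) → 1 H
  atom 5: S, bond orders sum to 2 (valence 2) → 0 H
  atom 6: C, bond orders sum to 3 (valence 4) → 1 H
Totals → C:4, H:5, N:1, S:1.

C4H5NS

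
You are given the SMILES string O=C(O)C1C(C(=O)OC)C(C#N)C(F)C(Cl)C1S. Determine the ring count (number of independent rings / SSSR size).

In SMILES, each pair of matching ring-closure digits denotes one ring-closing bond; the number of such bonds equals the number of independent rings.
Ring-closure bonds here: 1.

1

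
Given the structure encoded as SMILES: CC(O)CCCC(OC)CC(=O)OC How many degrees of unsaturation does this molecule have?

1

Degree of unsaturation = (number of rings) + (number of π bonds).
Ring closures in the SMILES: 0.
π bonds: 1 double bond (each 1 DoU) → 1 DoU from unsaturation.
Total DoU = 0 + 1 = 1.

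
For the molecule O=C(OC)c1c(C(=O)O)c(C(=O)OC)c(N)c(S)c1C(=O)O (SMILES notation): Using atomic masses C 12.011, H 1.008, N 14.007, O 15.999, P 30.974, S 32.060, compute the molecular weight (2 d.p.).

329.28 g/mol

First, the molecular formula is C12H11NO8S (counting implicit H from valence).
  C: 12 × 12.011 = 144.132
  H: 11 × 1.008 = 11.088
  N: 1 × 14.007 = 14.007
  O: 8 × 15.999 = 127.992
  S: 1 × 32.060 = 32.060
Sum: 12×12.011 + 11×1.008 + 1×14.007 + 8×15.999 + 1×32.060 = 329.279 → 329.28 g/mol.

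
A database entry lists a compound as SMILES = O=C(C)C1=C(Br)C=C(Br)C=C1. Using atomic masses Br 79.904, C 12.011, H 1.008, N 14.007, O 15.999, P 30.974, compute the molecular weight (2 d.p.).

277.94 g/mol

First, the molecular formula is C8H6Br2O (counting implicit H from valence).
  Br: 2 × 79.904 = 159.808
  C: 8 × 12.011 = 96.088
  H: 6 × 1.008 = 6.048
  O: 1 × 15.999 = 15.999
Sum: 2×79.904 + 8×12.011 + 6×1.008 + 1×15.999 = 277.943 → 277.94 g/mol.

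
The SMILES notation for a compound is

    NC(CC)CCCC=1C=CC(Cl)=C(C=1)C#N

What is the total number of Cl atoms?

Scan the SMILES for Cl atoms (remember two-letter symbols like Cl and Br are single atoms).
Chlorine count: 1.

1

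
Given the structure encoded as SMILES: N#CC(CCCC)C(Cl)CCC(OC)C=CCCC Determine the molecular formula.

C16H28ClNO

Walk through each heavy atom and fill implicit hydrogens from standard valence (C 4, N 3, O 2, S 2, halogen 1):
  atom 1: N, bond orders sum to 3 (valence 3) → 0 H
  atom 2: C, bond orders sum to 4 (valence 4) → 0 H
  atom 3: C, bond orders sum to 3 (valence 4) → 1 H
  atom 4: C, bond orders sum to 2 (valence 4) → 2 H
  atom 5: C, bond orders sum to 2 (valence 4) → 2 H
  atom 6: C, bond orders sum to 2 (valence 4) → 2 H
  atom 7: C, bond orders sum to 1 (valence 4) → 3 H
  atom 8: C, bond orders sum to 3 (valence 4) → 1 H
  atom 9: Cl (halogen, monovalent) → 0 H
  atom 10: C, bond orders sum to 2 (valence 4) → 2 H
  atom 11: C, bond orders sum to 2 (valence 4) → 2 H
  atom 12: C, bond orders sum to 3 (valence 4) → 1 H
  atom 13: O, bond orders sum to 2 (valence 2) → 0 H
  atom 14: C, bond orders sum to 1 (valence 4) → 3 H
  atom 15: C, bond orders sum to 3 (valence 4) → 1 H
  atom 16: C, bond orders sum to 3 (valence 4) → 1 H
  atom 17: C, bond orders sum to 2 (valence 4) → 2 H
  atom 18: C, bond orders sum to 2 (valence 4) → 2 H
  atom 19: C, bond orders sum to 1 (valence 4) → 3 H
Totals → C:16, H:28, Cl:1, N:1, O:1.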